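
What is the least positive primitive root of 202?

φ(202) = φ(2)·φ(101) = 1·100 = 100 = 2^2 · 5^2.
Test candidates g = 2, 3, … against the prime factors q ∈ {2, 5} of φ(202): g is a generator iff g^(100/q) ≢ 1 for every such q.
g = 2: gcd(2, 202) = 2 > 1, not a unit — skip.
g = 3: 3^50 ≡ 201; 3^20 ≡ 185 — none is 1, so 3 is a primitive root.
The smallest primitive root modulo 202 is 3.

3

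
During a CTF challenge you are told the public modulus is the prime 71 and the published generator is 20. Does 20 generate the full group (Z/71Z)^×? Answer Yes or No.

No

φ(71) = 71 − 1 = 70 = 2 · 5 · 7.
20 is a primitive root mod 71 iff 20^(φ(71)/q) ≢ 1 for every prime q | φ(71), i.e. q ∈ {2, 5, 7}.
20^35 ≡ 1 (mod 71)  [q = 2: ≡ 1 ✗]
20^14 ≡ 1 (mod 71)  [q = 5: ≡ 1 ✗]
20^10 ≡ 48 (mod 71)  [q = 7: ≢ 1 ✓]
Since 20^35 ≡ 1, the order of 20 divides 35 < 70, so 20 is not a primitive root.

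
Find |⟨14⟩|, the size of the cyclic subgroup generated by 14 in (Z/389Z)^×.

The order of 14 must divide φ(389) = 389 − 1 = 388 = 2^2 · 97.
Divisors of 388: 1, 2, 4, 97, 194, 388.
Compute 14^d (mod 389) for the divisors d until we hit 1:
14^1 ≡ 14
14^2 ≡ 196
14^4 ≡ 294
14^97 ≡ 115
14^194 ≡ 388
14^388 ≡ 1
So ord_389(14) = 388.

388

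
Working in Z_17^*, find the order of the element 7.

By Lagrange's theorem, ord_17(7) divides φ(17) = 17 − 1 = 16 = 2^4.
Divisors of 16: 1, 2, 4, 8, 16.
Compute 7^d (mod 17) for the divisors d until we hit 1:
7^1 ≡ 7 (mod 17)
7^2 ≡ 15 (mod 17)
7^4 ≡ 4 (mod 17)
7^8 ≡ 16 (mod 17)
7^16 ≡ 1 (mod 17) ✓
So ord_17(7) = 16.

16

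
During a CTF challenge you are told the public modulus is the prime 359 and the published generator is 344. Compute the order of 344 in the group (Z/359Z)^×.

358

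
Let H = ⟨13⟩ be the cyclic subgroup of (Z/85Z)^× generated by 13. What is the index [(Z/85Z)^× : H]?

16

ord(13) | φ(85) = φ(5·17) = (5−1)·(17−1) = 4·16 = 64 = 2^6.
Divisors of 64: 1, 2, 4, 8, 16, 32, 64.
Test each divisor d:
13^1 ≡ 13
13^2 ≡ 84
13^4 ≡ 1
Thus |⟨13⟩| = ord(13) = 4.
[(Z/85Z)^× : ⟨13⟩] = 64/4 = 16.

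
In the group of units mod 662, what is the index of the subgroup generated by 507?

3

ord(507) | φ(662) = φ(2)·φ(331) = 1·330 = 330 = 2 · 3 · 5 · 11.
Divisors of 330: 1, 2, 3, 5, 6, 10, 11, 15, 22, 30, 33, 55, 66, 110, 165, 330.
Compute 507^d (mod 662) for the divisors d until we hit 1:
507^1 ≡ 507 (mod 662)
507^2 ≡ 193 (mod 662)
507^3 ≡ 537 (mod 662)
507^5 ≡ 369 (mod 662)
507^6 ≡ 399 (mod 662)
507^10 ≡ 451 (mod 662)
507^11 ≡ 267 (mod 662)
507^15 ≡ 257 (mod 662)
507^22 ≡ 455 (mod 662)
507^30 ≡ 511 (mod 662)
507^33 ≡ 339 (mod 662)
507^55 ≡ 661 (mod 662)
507^66 ≡ 395 (mod 662)
507^110 ≡ 1 (mod 662) ✓
So ord_662(507) = 110, hence |⟨507⟩| = 110.
[(Z/662Z)^× : ⟨507⟩] = 330/110 = 3.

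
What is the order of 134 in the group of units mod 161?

22

Since 134 ∈ (Z/161Z)^×, its order divides φ(161) = φ(7·23) = (7−1)·(23−1) = 6·22 = 132 = 2^2 · 3 · 11.
Divisors of 132: 1, 2, 3, 4, 6, 11, 12, 22, 33, 44, 66, 132.
Test each divisor d:
134^1 ≡ 134 (mod 161)
134^2 ≡ 85 (mod 161)
134^3 ≡ 120 (mod 161)
134^4 ≡ 141 (mod 161)
134^6 ≡ 71 (mod 161)
134^11 ≡ 22 (mod 161)
134^12 ≡ 50 (mod 161)
134^22 ≡ 1 (mod 161) ✓
So ord_161(134) = 22.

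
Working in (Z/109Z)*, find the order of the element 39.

By Lagrange's theorem, ord_109(39) divides φ(109) = 109 − 1 = 108 = 2^2 · 3^3.
Divisors of 108: 1, 2, 3, 4, 6, 9, 12, 18, 27, 36, 54, 108.
Test each divisor d:
39^1 ≡ 39 (mod 109)
39^2 ≡ 104 (mod 109)
39^3 ≡ 23 (mod 109)
39^4 ≡ 25 (mod 109)
39^6 ≡ 93 (mod 109)
39^9 ≡ 68 (mod 109)
39^12 ≡ 38 (mod 109)
39^18 ≡ 46 (mod 109)
39^27 ≡ 76 (mod 109)
39^36 ≡ 45 (mod 109)
39^54 ≡ 108 (mod 109)
39^108 ≡ 1 (mod 109) ✓
Therefore the multiplicative order of 39 modulo 109 is 108.

108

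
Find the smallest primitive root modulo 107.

2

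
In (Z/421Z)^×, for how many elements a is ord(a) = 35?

24

φ(421) = 421 − 1 = 420 = 2^2 · 3 · 5 · 7.
(Z/421Z)^× is cyclic (|G| = 420); a cyclic group of order m has exactly φ(d) elements of each order d | m, and none otherwise.
35 = 5 · 7 divides 420, and φ(35) = 24.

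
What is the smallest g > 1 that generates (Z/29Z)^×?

2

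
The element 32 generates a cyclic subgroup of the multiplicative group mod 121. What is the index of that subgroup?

5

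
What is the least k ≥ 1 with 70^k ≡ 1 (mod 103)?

Since 70 ∈ (Z/103Z)^×, its order divides φ(103) = 103 − 1 = 102 = 2 · 3 · 17.
Divisors of 102: 1, 2, 3, 6, 17, 34, 51, 102.
Compute 70^d (mod 103) for the divisors d until we hit 1:
70^1 ≡ 70 (mod 103)
70^2 ≡ 59 (mod 103)
70^3 ≡ 10 (mod 103)
70^6 ≡ 100 (mod 103)
70^17 ≡ 57 (mod 103)
70^34 ≡ 56 (mod 103)
70^51 ≡ 102 (mod 103)
70^102 ≡ 1 (mod 103) ✓
Hence ord(70) = 102.

102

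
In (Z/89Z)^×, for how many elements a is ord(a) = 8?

4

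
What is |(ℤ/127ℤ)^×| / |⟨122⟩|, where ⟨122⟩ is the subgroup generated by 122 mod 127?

6

ord(122) | φ(127) = 127 − 1 = 126 = 2 · 3^2 · 7.
Divisors of 126: 1, 2, 3, 6, 7, 9, 14, 18, 21, 42, 63, 126.
Evaluate successive powers at the divisors of 126:
122^1 ≡ 122 (mod 127)
122^2 ≡ 25 (mod 127)
122^3 ≡ 2 (mod 127)
122^6 ≡ 4 (mod 127)
122^7 ≡ 107 (mod 127)
122^9 ≡ 8 (mod 127)
122^14 ≡ 19 (mod 127)
122^18 ≡ 64 (mod 127)
122^21 ≡ 1 (mod 127) ✓
Thus |⟨122⟩| = ord(122) = 21.
The index is φ(127) / ord(122) = 126 / 21 = 6.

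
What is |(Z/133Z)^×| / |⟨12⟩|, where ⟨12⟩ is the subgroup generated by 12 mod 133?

18

The order of 12 must divide φ(133) = φ(7·19) = (7−1)·(19−1) = 6·18 = 108 = 2^2 · 3^3.
Divisors of 108: 1, 2, 3, 4, 6, 9, 12, 18, 27, 36, 54, 108.
Test each divisor d:
12^1 ≡ 12 (mod 133)
12^2 ≡ 11 (mod 133)
12^3 ≡ 132 (mod 133)
12^4 ≡ 121 (mod 133)
12^6 ≡ 1 (mod 133) ✓
Thus |⟨12⟩| = ord(12) = 6.
Index = |(Z/133Z)^×| / |⟨12⟩| = 108 / 6 = 18.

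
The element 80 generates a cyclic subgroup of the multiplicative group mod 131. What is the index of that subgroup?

10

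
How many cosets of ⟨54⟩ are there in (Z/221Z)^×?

ord(54) | φ(221) = φ(13·17) = (13−1)·(17−1) = 12·16 = 192 = 2^6 · 3.
Divisors of 192: 1, 2, 3, 4, 6, 8, 12, 16, 24, 32, 48, 64, 96, 192.
Check 54^d mod 221 for each divisor in increasing order:
54^1 ≡ 54
54^2 ≡ 43
54^3 ≡ 112
54^4 ≡ 81
54^6 ≡ 168
54^8 ≡ 152
54^12 ≡ 157
54^16 ≡ 120
54^24 ≡ 118
54^32 ≡ 35
54^48 ≡ 1
Thus |⟨54⟩| = ord(54) = 48.
[(Z/221Z)^× : ⟨54⟩] = 192/48 = 4.

4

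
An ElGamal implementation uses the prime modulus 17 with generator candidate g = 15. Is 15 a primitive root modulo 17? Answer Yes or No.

φ(17) = 17 − 1 = 16 = 2^4.
An element g generates (Z/17Z)^× iff g^(16/q) ≢ 1 (mod 17) for each prime q ∈ {2}.
15^8 ≡ 1 (mod 17)  [q = 2: ≡ 1 ✗]
The check at q = 2 fails, so 15 generates a proper subgroup.

No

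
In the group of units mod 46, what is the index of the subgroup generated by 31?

2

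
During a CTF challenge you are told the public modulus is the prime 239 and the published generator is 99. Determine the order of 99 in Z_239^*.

119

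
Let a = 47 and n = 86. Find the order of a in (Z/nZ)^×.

Since 47 ∈ (Z/86Z)^×, its order divides φ(86) = φ(2)·φ(43) = 1·42 = 42 = 2 · 3 · 7.
Divisors of 42: 1, 2, 3, 6, 7, 14, 21, 42.
Compute 47^d (mod 86) for the divisors d until we hit 1:
47^1 ≡ 47
47^2 ≡ 59
47^3 ≡ 21
47^6 ≡ 11
47^7 ≡ 1
So ord_86(47) = 7.

7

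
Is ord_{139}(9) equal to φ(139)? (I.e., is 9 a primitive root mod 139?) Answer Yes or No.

φ(139) = 139 − 1 = 138 = 2 · 3 · 23.
It suffices to check that the order of 9 is not a proper divisor of 138: compute 9^(138/q) for q ∈ {2, 3, 23}.
9^69 ≡ 1 (mod 139)  [q = 2: ≡ 1 ✗]
9^46 ≡ 96 (mod 139)  [q = 3: ≢ 1 ✓]
9^6 ≡ 44 (mod 139)  [q = 23: ≢ 1 ✓]
The check at q = 2 fails, so 9 generates a proper subgroup.

No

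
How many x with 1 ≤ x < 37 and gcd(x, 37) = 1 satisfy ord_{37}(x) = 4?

2

φ(37) = 37 − 1 = 36 = 2^2 · 3^2.
In a cyclic group of order 36, there are φ(d) elements of order d for each divisor d of 36, and zero for non-divisors.
4 = 2^2 divides 36, and φ(4) = 2.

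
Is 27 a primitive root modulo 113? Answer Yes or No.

φ(113) = 113 − 1 = 112 = 2^4 · 7.
It suffices to check that the order of 27 is not a proper divisor of 112: compute 27^(112/q) for q ∈ {2, 7}.
27^56 ≡ 112 (mod 113)  [q = 2: ≢ 1 ✓]
27^16 ≡ 16 (mod 113)  [q = 7: ≢ 1 ✓]
All checks pass, so 27 has order 112 and is a primitive root modulo 113.

Yes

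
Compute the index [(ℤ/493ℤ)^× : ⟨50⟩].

16

The order of 50 must divide φ(493) = φ(17·29) = (17−1)·(29−1) = 16·28 = 448 = 2^6 · 7.
Divisors of 448: 1, 2, 4, 7, 8, 14, 16, 28, 32, 56, 64, 112, 224, 448.
Evaluate successive powers at the divisors of 448:
50^1 ≡ 50
50^2 ≡ 35
50^4 ≡ 239
50^7 ≡ 186
50^8 ≡ 426
50^14 ≡ 86
50^16 ≡ 52
50^28 ≡ 1
The order of 50 is 28, so the subgroup it generates has 28 elements.
[(Z/493Z)^× : ⟨50⟩] = 448/28 = 16.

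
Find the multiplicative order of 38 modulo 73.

36

ord(38) | φ(73) = 73 − 1 = 72 = 2^3 · 3^2.
Divisors of 72: 1, 2, 3, 4, 6, 8, 9, 12, 18, 24, 36, 72.
Check 38^d mod 73 for each divisor in increasing order:
38^1 ≡ 38
38^2 ≡ 57
38^3 ≡ 49
38^4 ≡ 37
38^6 ≡ 65
38^8 ≡ 55
38^9 ≡ 46
38^12 ≡ 64
38^18 ≡ 72
38^24 ≡ 8
38^36 ≡ 1
So ord_73(38) = 36.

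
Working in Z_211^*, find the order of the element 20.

By Lagrange's theorem, ord_211(20) divides φ(211) = 211 − 1 = 210 = 2 · 3 · 5 · 7.
Divisors of 210: 1, 2, 3, 5, 6, 7, 10, 14, 15, 21, 30, 35, 42, 70, 105, 210.
Test each divisor d:
20^1 ≡ 20 (mod 211)
20^2 ≡ 189 (mod 211)
20^3 ≡ 193 (mod 211)
20^5 ≡ 185 (mod 211)
20^6 ≡ 113 (mod 211)
20^7 ≡ 150 (mod 211)
20^10 ≡ 43 (mod 211)
20^14 ≡ 134 (mod 211)
20^15 ≡ 148 (mod 211)
20^21 ≡ 55 (mod 211)
20^30 ≡ 171 (mod 211)
20^35 ≡ 196 (mod 211)
20^42 ≡ 71 (mod 211)
20^70 ≡ 14 (mod 211)
20^105 ≡ 1 (mod 211) ✓
Hence ord(20) = 105.

105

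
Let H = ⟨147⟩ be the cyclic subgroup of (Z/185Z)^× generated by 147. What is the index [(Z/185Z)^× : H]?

Since 147 ∈ (Z/185Z)^×, its order divides φ(185) = φ(5·37) = (5−1)·(37−1) = 4·36 = 144 = 2^4 · 3^2.
Divisors of 144: 1, 2, 3, 4, 6, 8, 9, 12, 16, 18, 24, 36, 48, 72, 144.
Test each divisor d:
147^1 ≡ 147 (mod 185)
147^2 ≡ 149 (mod 185)
147^3 ≡ 73 (mod 185)
147^4 ≡ 1 (mod 185) ✓
So ord_185(147) = 4, hence |⟨147⟩| = 4.
[(Z/185Z)^× : ⟨147⟩] = 144/4 = 36.

36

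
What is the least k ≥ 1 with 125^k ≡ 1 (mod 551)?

42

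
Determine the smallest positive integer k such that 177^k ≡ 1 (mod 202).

ord(177) | φ(202) = φ(2)·φ(101) = 1·100 = 100 = 2^2 · 5^2.
Divisors of 100: 1, 2, 4, 5, 10, 20, 25, 50, 100.
Test each divisor d:
177^1 ≡ 177 (mod 202)
177^2 ≡ 19 (mod 202)
177^4 ≡ 159 (mod 202)
177^5 ≡ 65 (mod 202)
177^10 ≡ 185 (mod 202)
177^20 ≡ 87 (mod 202)
177^25 ≡ 201 (mod 202)
177^50 ≡ 1 (mod 202) ✓
So ord_202(177) = 50.

50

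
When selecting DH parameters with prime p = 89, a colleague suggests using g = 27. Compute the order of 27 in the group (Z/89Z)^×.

Since 27 ∈ (Z/89Z)^×, its order divides φ(89) = 89 − 1 = 88 = 2^3 · 11.
Divisors of 88: 1, 2, 4, 8, 11, 22, 44, 88.
Evaluate successive powers at the divisors of 88:
27^1 ≡ 27
27^2 ≡ 17
27^4 ≡ 22
27^8 ≡ 39
27^11 ≡ 12
27^22 ≡ 55
27^44 ≡ 88
27^88 ≡ 1
Hence ord(27) = 88.

88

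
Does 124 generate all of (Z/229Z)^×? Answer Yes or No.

Yes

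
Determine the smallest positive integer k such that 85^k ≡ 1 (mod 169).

156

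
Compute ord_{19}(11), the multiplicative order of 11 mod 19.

3

ord(11) | φ(19) = 19 − 1 = 18 = 2 · 3^2.
Divisors of 18: 1, 2, 3, 6, 9, 18.
Check 11^d mod 19 for each divisor in increasing order:
11^1 ≡ 11
11^2 ≡ 7
11^3 ≡ 1
Hence ord(11) = 3.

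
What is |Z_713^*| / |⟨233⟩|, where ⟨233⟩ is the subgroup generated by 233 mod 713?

12

The order of 233 must divide φ(713) = φ(23·31) = (23−1)·(31−1) = 22·30 = 660 = 2^2 · 3 · 5 · 11.
Divisors of 660: 1, 2, 3, 4, 5, 6, 10, 11, 12, 15, 20, 22, 30, 33, 44, 55, 60, 66, 110, 132, 165, 220, 330, 660.
Check 233^d mod 713 for each divisor in increasing order:
233^1 ≡ 233
233^2 ≡ 101
233^3 ≡ 4
233^4 ≡ 219
233^5 ≡ 404
233^6 ≡ 16
233^10 ≡ 652
233^11 ≡ 47
233^12 ≡ 256
233^15 ≡ 311
233^20 ≡ 156
233^22 ≡ 70
233^30 ≡ 466
233^33 ≡ 438
233^44 ≡ 622
233^55 ≡ 1
Thus |⟨233⟩| = ord(233) = 55.
The index is φ(713) / ord(233) = 660 / 55 = 12.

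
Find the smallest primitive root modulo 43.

φ(43) = 43 − 1 = 42 = 2 · 3 · 7.
g is a primitive root iff g^(42/q) ≢ 1 (mod 43) for each prime q ∈ {2, 3, 7}.
g = 2: 2^21 ≡ 42; 2^14 ≡ 1 — hits 1, so not a primitive root.
g = 3: 3^21 ≡ 42; 3^14 ≡ 36; 3^6 ≡ 41 — none is 1, so 3 is a primitive root.
So 3 is the smallest generator of (Z/43Z)^×.

3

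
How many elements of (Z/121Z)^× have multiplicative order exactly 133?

0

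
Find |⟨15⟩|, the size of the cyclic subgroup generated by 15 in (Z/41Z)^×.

40

The order of 15 must divide φ(41) = 41 − 1 = 40 = 2^3 · 5.
Divisors of 40: 1, 2, 4, 5, 8, 10, 20, 40.
Compute 15^d (mod 41) for the divisors d until we hit 1:
15^1 ≡ 15
15^2 ≡ 20
15^4 ≡ 31
15^5 ≡ 14
15^8 ≡ 18
15^10 ≡ 32
15^20 ≡ 40
15^40 ≡ 1
Hence ord(15) = 40.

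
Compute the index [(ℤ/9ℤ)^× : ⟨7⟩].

By Lagrange's theorem, ord_9(7) divides φ(9) = φ(3^2) = 3·(3−1) = 6 = 2 · 3.
Divisors of 6: 1, 2, 3, 6.
Evaluate successive powers at the divisors of 6:
7^1 ≡ 7 (mod 9)
7^2 ≡ 4 (mod 9)
7^3 ≡ 1 (mod 9) ✓
Thus |⟨7⟩| = ord(7) = 3.
Index = |(Z/9Z)^×| / |⟨7⟩| = 6 / 3 = 2.

2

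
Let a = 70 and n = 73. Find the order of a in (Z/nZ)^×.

12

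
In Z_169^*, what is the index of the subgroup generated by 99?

39

ord(99) | φ(169) = φ(13^2) = 13·(13−1) = 156 = 2^2 · 3 · 13.
Divisors of 156: 1, 2, 3, 4, 6, 12, 13, 26, 39, 52, 78, 156.
Evaluate successive powers at the divisors of 156:
99^1 ≡ 99 (mod 169)
99^2 ≡ 168 (mod 169)
99^3 ≡ 70 (mod 169)
99^4 ≡ 1 (mod 169) ✓
So ord_169(99) = 4, hence |⟨99⟩| = 4.
The index is φ(169) / ord(99) = 156 / 4 = 39.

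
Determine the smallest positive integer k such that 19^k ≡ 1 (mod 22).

Since 19 ∈ (Z/22Z)^×, its order divides φ(22) = φ(2)·φ(11) = 1·10 = 10 = 2 · 5.
Divisors of 10: 1, 2, 5, 10.
Check 19^d mod 22 for each divisor in increasing order:
19^1 ≡ 19
19^2 ≡ 9
19^5 ≡ 21
19^10 ≡ 1
Hence ord(19) = 10.

10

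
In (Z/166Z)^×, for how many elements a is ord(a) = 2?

φ(166) = φ(2)·φ(83) = 1·82 = 82 = 2 · 41.
In a cyclic group of order 82, there are φ(d) elements of order d for each divisor d of 82, and zero for non-divisors.
2 | 82, and φ(2) = 2 − 1 = 1.

1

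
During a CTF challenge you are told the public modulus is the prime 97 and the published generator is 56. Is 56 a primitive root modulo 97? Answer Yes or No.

φ(97) = 97 − 1 = 96 = 2^5 · 3.
56 is a primitive root mod 97 iff 56^(φ(97)/q) ≢ 1 for every prime q | φ(97), i.e. q ∈ {2, 3}.
56^48 ≡ 96 (mod 97)  [q = 2: ≢ 1 ✓]
56^32 ≡ 35 (mod 97)  [q = 3: ≢ 1 ✓]
All checks pass, so 56 has order 96 and is a primitive root modulo 97.

Yes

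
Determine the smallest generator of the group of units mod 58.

3

φ(58) = φ(2)·φ(29) = 1·28 = 28 = 2^2 · 7.
Test candidates g = 2, 3, … against the prime factors q ∈ {2, 7} of φ(58): g is a generator iff g^(28/q) ≢ 1 for every such q.
g = 2: gcd(2, 58) = 2 > 1, not a unit — skip.
g = 3: 3^14 ≡ 57; 3^4 ≡ 23 — none is 1, so 3 is a primitive root.
Hence the least primitive root of 58 is 3.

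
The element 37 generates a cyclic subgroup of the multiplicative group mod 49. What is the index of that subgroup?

2

ord(37) | φ(49) = φ(7^2) = 7·(7−1) = 42 = 2 · 3 · 7.
Divisors of 42: 1, 2, 3, 6, 7, 14, 21, 42.
Evaluate successive powers at the divisors of 42:
37^1 ≡ 37 (mod 49)
37^2 ≡ 46 (mod 49)
37^3 ≡ 36 (mod 49)
37^6 ≡ 22 (mod 49)
37^7 ≡ 30 (mod 49)
37^14 ≡ 18 (mod 49)
37^21 ≡ 1 (mod 49) ✓
So ord_49(37) = 21, hence |⟨37⟩| = 21.
Index = |(Z/49Z)^×| / |⟨37⟩| = 42 / 21 = 2.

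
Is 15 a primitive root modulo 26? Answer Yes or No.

Yes

φ(26) = φ(2)·φ(13) = 1·12 = 12 = 2^2 · 3.
15 is a primitive root mod 26 iff 15^(φ(26)/q) ≢ 1 for every prime q | φ(26), i.e. q ∈ {2, 3}.
15^6 ≡ 25 (mod 26)  [q = 2: ≢ 1 ✓]
15^4 ≡ 3 (mod 26)  [q = 3: ≢ 1 ✓]
Every test exponent gives a nontrivial residue, hence 15 generates the full group.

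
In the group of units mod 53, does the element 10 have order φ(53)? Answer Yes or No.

No

φ(53) = 53 − 1 = 52 = 2^2 · 13.
It suffices to check that the order of 10 is not a proper divisor of 52: compute 10^(52/q) for q ∈ {2, 13}.
10^26 ≡ 1 (mod 53)  [q = 2: ≡ 1 ✗]
10^4 ≡ 36 (mod 53)  [q = 13: ≢ 1 ✓]
The check at q = 2 fails, so 10 generates a proper subgroup.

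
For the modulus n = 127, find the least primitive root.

3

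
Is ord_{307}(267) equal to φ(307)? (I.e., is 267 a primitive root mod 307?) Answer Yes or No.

Yes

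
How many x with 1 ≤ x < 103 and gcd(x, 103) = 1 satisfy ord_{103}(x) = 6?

φ(103) = 103 − 1 = 102 = 2 · 3 · 17.
(Z/103Z)^× is cyclic (|G| = 102); a cyclic group of order m has exactly φ(d) elements of each order d | m, and none otherwise.
6 = 2 · 3 divides 102, and φ(6) = 2.

2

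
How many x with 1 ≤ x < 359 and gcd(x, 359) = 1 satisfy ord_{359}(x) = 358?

178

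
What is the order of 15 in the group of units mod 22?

5

ord(15) | φ(22) = φ(2)·φ(11) = 1·10 = 10 = 2 · 5.
Divisors of 10: 1, 2, 5, 10.
Compute 15^d (mod 22) for the divisors d until we hit 1:
15^1 ≡ 15 (mod 22)
15^2 ≡ 5 (mod 22)
15^5 ≡ 1 (mod 22) ✓
Therefore the multiplicative order of 15 modulo 22 is 5.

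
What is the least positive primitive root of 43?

3

φ(43) = 43 − 1 = 42 = 2 · 3 · 7.
Test candidates g = 2, 3, … against the prime factors q ∈ {2, 3, 7} of φ(43): g is a generator iff g^(42/q) ≢ 1 for every such q.
g = 2: 2^21 ≡ 42; 2^14 ≡ 1 — hits 1, so not a primitive root.
g = 3: 3^21 ≡ 42; 3^14 ≡ 36; 3^6 ≡ 41 — none is 1, so 3 is a primitive root.
The smallest primitive root modulo 43 is 3.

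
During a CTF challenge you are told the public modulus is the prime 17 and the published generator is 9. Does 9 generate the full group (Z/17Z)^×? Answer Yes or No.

No

φ(17) = 17 − 1 = 16 = 2^4.
Test 9^(16/q) mod 17 for each prime factor q of 16:
9^8 ≡ 1 (mod 17)  [q = 2: ≡ 1 ✗]
The check at q = 2 fails, so 9 generates a proper subgroup.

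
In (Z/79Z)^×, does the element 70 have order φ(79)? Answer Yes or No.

Yes

φ(79) = 79 − 1 = 78 = 2 · 3 · 13.
It suffices to check that the order of 70 is not a proper divisor of 78: compute 70^(78/q) for q ∈ {2, 3, 13}.
70^39 ≡ 78 (mod 79)  [q = 2: ≢ 1 ✓]
70^26 ≡ 55 (mod 79)  [q = 3: ≢ 1 ✓]
70^6 ≡ 8 (mod 79)  [q = 13: ≢ 1 ✓]
All checks pass, so 70 has order 78 and is a primitive root modulo 79.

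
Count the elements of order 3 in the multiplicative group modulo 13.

φ(13) = 13 − 1 = 12 = 2^2 · 3.
In a cyclic group of order 12, there are φ(d) elements of order d for each divisor d of 12, and zero for non-divisors.
3 | 12, and φ(3) = 3 − 1 = 2.

2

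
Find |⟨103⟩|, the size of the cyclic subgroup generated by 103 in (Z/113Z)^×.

ord(103) | φ(113) = 113 − 1 = 112 = 2^4 · 7.
Divisors of 112: 1, 2, 4, 7, 8, 14, 16, 28, 56, 112.
Compute 103^d (mod 113) for the divisors d until we hit 1:
103^1 ≡ 103 (mod 113)
103^2 ≡ 100 (mod 113)
103^4 ≡ 56 (mod 113)
103^7 ≡ 48 (mod 113)
103^8 ≡ 85 (mod 113)
103^14 ≡ 44 (mod 113)
103^16 ≡ 106 (mod 113)
103^28 ≡ 15 (mod 113)
103^56 ≡ 112 (mod 113)
103^112 ≡ 1 (mod 113) ✓
Therefore the multiplicative order of 103 modulo 113 is 112.

112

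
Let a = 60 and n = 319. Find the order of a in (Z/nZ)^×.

140

Since 60 ∈ (Z/319Z)^×, its order divides φ(319) = φ(11·29) = (11−1)·(29−1) = 10·28 = 280 = 2^3 · 5 · 7.
Divisors of 280: 1, 2, 4, 5, 7, 8, 10, 14, 20, 28, 35, 40, 56, 70, 140, 280.
Test each divisor d:
60^1 ≡ 60 (mod 319)
60^2 ≡ 91 (mod 319)
60^4 ≡ 306 (mod 319)
60^5 ≡ 177 (mod 319)
60^7 ≡ 157 (mod 319)
60^8 ≡ 169 (mod 319)
60^10 ≡ 67 (mod 319)
60^14 ≡ 86 (mod 319)
60^20 ≡ 23 (mod 319)
60^28 ≡ 59 (mod 319)
60^35 ≡ 12 (mod 319)
60^40 ≡ 210 (mod 319)
60^56 ≡ 291 (mod 319)
60^70 ≡ 144 (mod 319)
60^140 ≡ 1 (mod 319) ✓
Therefore the multiplicative order of 60 modulo 319 is 140.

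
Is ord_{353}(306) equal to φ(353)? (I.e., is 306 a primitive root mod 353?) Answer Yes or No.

No

φ(353) = 353 − 1 = 352 = 2^5 · 11.
It suffices to check that the order of 306 is not a proper divisor of 352: compute 306^(352/q) for q ∈ {2, 11}.
306^176 ≡ 1 (mod 353)  [q = 2: ≡ 1 ✗]
306^32 ≡ 187 (mod 353)  [q = 11: ≢ 1 ✓]
306^176 ≡ 1 shows ord(306) | 176, strictly less than φ(353); not a primitive root.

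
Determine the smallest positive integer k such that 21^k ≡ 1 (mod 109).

ord(21) | φ(109) = 109 − 1 = 108 = 2^2 · 3^3.
Divisors of 108: 1, 2, 3, 4, 6, 9, 12, 18, 27, 36, 54, 108.
Check 21^d mod 109 for each divisor in increasing order:
21^1 ≡ 21 (mod 109)
21^2 ≡ 5 (mod 109)
21^3 ≡ 105 (mod 109)
21^4 ≡ 25 (mod 109)
21^6 ≡ 16 (mod 109)
21^9 ≡ 45 (mod 109)
21^12 ≡ 38 (mod 109)
21^18 ≡ 63 (mod 109)
21^27 ≡ 1 (mod 109) ✓
So ord_109(21) = 27.

27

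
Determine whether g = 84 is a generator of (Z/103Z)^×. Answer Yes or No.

Yes

φ(103) = 103 − 1 = 102 = 2 · 3 · 17.
It suffices to check that the order of 84 is not a proper divisor of 102: compute 84^(102/q) for q ∈ {2, 3, 17}.
84^51 ≡ 102 (mod 103)  [q = 2: ≢ 1 ✓]
84^34 ≡ 46 (mod 103)  [q = 3: ≢ 1 ✓]
84^6 ≡ 13 (mod 103)  [q = 17: ≢ 1 ✓]
Every test exponent gives a nontrivial residue, hence 84 generates the full group.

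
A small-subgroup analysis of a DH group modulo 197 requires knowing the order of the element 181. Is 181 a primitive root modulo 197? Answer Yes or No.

No

φ(197) = 197 − 1 = 196 = 2^2 · 7^2.
It suffices to check that the order of 181 is not a proper divisor of 196: compute 181^(196/q) for q ∈ {2, 7}.
181^98 ≡ 1 (mod 197)  [q = 2: ≡ 1 ✗]
181^28 ≡ 164 (mod 197)  [q = 7: ≢ 1 ✓]
Since 181^98 ≡ 1, the order of 181 divides 98 < 196, so 181 is not a primitive root.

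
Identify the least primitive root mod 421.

2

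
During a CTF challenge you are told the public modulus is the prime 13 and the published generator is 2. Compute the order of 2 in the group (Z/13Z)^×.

12

ord(2) | φ(13) = 13 − 1 = 12 = 2^2 · 3.
Divisors of 12: 1, 2, 3, 4, 6, 12.
Compute 2^d (mod 13) for the divisors d until we hit 1:
2^1 ≡ 2 (mod 13)
2^2 ≡ 4 (mod 13)
2^3 ≡ 8 (mod 13)
2^4 ≡ 3 (mod 13)
2^6 ≡ 12 (mod 13)
2^12 ≡ 1 (mod 13) ✓
The smallest such exponent is 12, so the order of 2 is 12.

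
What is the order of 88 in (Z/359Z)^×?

179

Since 88 ∈ (Z/359Z)^×, its order divides φ(359) = 359 − 1 = 358 = 2 · 179.
Divisors of 358: 1, 2, 179, 358.
Test each divisor d:
88^1 ≡ 88 (mod 359)
88^2 ≡ 205 (mod 359)
88^179 ≡ 1 (mod 359) ✓
Hence ord(88) = 179.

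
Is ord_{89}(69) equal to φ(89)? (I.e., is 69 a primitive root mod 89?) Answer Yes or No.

φ(89) = 89 − 1 = 88 = 2^3 · 11.
69 is a primitive root mod 89 iff 69^(φ(89)/q) ≢ 1 for every prime q | φ(89), i.e. q ∈ {2, 11}.
69^44 ≡ 1 (mod 89)  [q = 2: ≡ 1 ✗]
69^8 ≡ 39 (mod 89)  [q = 11: ≢ 1 ✓]
The check at q = 2 fails, so 69 generates a proper subgroup.

No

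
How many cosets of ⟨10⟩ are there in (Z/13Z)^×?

Since 10 ∈ (Z/13Z)^×, its order divides φ(13) = 13 − 1 = 12 = 2^2 · 3.
Divisors of 12: 1, 2, 3, 4, 6, 12.
Compute 10^d (mod 13) for the divisors d until we hit 1:
10^1 ≡ 10
10^2 ≡ 9
10^3 ≡ 12
10^4 ≡ 3
10^6 ≡ 1
Thus |⟨10⟩| = ord(10) = 6.
Index = |(Z/13Z)^×| / |⟨10⟩| = 12 / 6 = 2.

2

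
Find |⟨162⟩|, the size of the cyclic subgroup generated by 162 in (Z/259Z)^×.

12

By Lagrange's theorem, ord_259(162) divides φ(259) = φ(7·37) = (7−1)·(37−1) = 6·36 = 216 = 2^3 · 3^3.
Divisors of 216: 1, 2, 3, 4, 6, 8, 9, 12, 18, 24, 27, 36, 54, 72, 108, 216.
Check 162^d mod 259 for each divisor in increasing order:
162^1 ≡ 162 (mod 259)
162^2 ≡ 85 (mod 259)
162^3 ≡ 43 (mod 259)
162^4 ≡ 232 (mod 259)
162^6 ≡ 36 (mod 259)
162^8 ≡ 211 (mod 259)
162^9 ≡ 253 (mod 259)
162^12 ≡ 1 (mod 259) ✓
So ord_259(162) = 12.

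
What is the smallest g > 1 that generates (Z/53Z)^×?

2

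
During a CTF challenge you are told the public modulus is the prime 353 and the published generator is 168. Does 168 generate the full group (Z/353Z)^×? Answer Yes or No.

φ(353) = 353 − 1 = 352 = 2^5 · 11.
Test 168^(352/q) mod 353 for each prime factor q of 352:
168^176 ≡ 1 (mod 353)  [q = 2: ≡ 1 ✗]
168^32 ≡ 187 (mod 353)  [q = 11: ≢ 1 ✓]
168^176 ≡ 1 shows ord(168) | 176, strictly less than φ(353); not a primitive root.

No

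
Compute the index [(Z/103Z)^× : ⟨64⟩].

6

Since 64 ∈ (Z/103Z)^×, its order divides φ(103) = 103 − 1 = 102 = 2 · 3 · 17.
Divisors of 102: 1, 2, 3, 6, 17, 34, 51, 102.
Compute 64^d (mod 103) for the divisors d until we hit 1:
64^1 ≡ 64
64^2 ≡ 79
64^3 ≡ 9
64^6 ≡ 81
64^17 ≡ 1
So ord_103(64) = 17, hence |⟨64⟩| = 17.
Index = |(Z/103Z)^×| / |⟨64⟩| = 102 / 17 = 6.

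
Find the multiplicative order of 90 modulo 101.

Since 90 ∈ (Z/101Z)^×, its order divides φ(101) = 101 − 1 = 100 = 2^2 · 5^2.
Divisors of 100: 1, 2, 4, 5, 10, 20, 25, 50, 100.
Test each divisor d:
90^1 ≡ 90 (mod 101)
90^2 ≡ 20 (mod 101)
90^4 ≡ 97 (mod 101)
90^5 ≡ 44 (mod 101)
90^10 ≡ 17 (mod 101)
90^20 ≡ 87 (mod 101)
90^25 ≡ 91 (mod 101)
90^50 ≡ 100 (mod 101)
90^100 ≡ 1 (mod 101) ✓
The smallest such exponent is 100, so the order of 90 is 100.

100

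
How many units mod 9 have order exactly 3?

φ(9) = φ(3^2) = 3·(3−1) = 6 = 2 · 3.
(Z/9Z)^× is cyclic (|G| = 6); a cyclic group of order m has exactly φ(d) elements of each order d | m, and none otherwise.
3 | 6, and φ(3) = 3 − 1 = 2.

2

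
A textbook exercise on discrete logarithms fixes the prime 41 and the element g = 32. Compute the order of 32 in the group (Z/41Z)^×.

4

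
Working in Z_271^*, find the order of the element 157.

By Lagrange's theorem, ord_271(157) divides φ(271) = 271 − 1 = 270 = 2 · 3^3 · 5.
Divisors of 270: 1, 2, 3, 5, 6, 9, 10, 15, 18, 27, 30, 45, 54, 90, 135, 270.
Compute 157^d (mod 271) for the divisors d until we hit 1:
157^1 ≡ 157
157^2 ≡ 259
157^3 ≡ 13
157^5 ≡ 115
157^6 ≡ 169
157^9 ≡ 29
157^10 ≡ 217
157^15 ≡ 23
157^18 ≡ 28
157^27 ≡ 270
157^30 ≡ 258
157^45 ≡ 243
157^54 ≡ 1
Therefore the multiplicative order of 157 modulo 271 is 54.

54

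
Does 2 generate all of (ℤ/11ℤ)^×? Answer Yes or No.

φ(11) = 11 − 1 = 10 = 2 · 5.
An element g generates (Z/11Z)^× iff g^(10/q) ≢ 1 (mod 11) for each prime q ∈ {2, 5}.
2^5 ≡ 10 (mod 11)  [q = 2: ≢ 1 ✓]
2^2 ≡ 4 (mod 11)  [q = 5: ≢ 1 ✓]
Every test exponent gives a nontrivial residue, hence 2 generates the full group.

Yes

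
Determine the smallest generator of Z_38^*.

3

φ(38) = φ(2)·φ(19) = 1·18 = 18 = 2 · 3^2.
Test candidates g = 2, 3, … against the prime factors q ∈ {2, 3} of φ(38): g is a generator iff g^(18/q) ≢ 1 for every such q.
g = 2: gcd(2, 38) = 2 > 1, not a unit — skip.
g = 3: 3^9 ≡ 37; 3^6 ≡ 7 — none is 1, so 3 is a primitive root.
The smallest primitive root modulo 38 is 3.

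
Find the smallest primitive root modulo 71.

7

φ(71) = 71 − 1 = 70 = 2 · 5 · 7.
g is a primitive root iff g^(70/q) ≢ 1 (mod 71) for each prime q ∈ {2, 5, 7}.
g = 2: 2^35 ≡ 1 — hits 1, so not a primitive root.
g = 3: 3^35 ≡ 1 — hits 1, so not a primitive root.
g = 4: 4^35 ≡ 1 — hits 1, so not a primitive root.
g = 5: 5^35 ≡ 1 — hits 1, so not a primitive root.
g = 6: 6^35 ≡ 1 — hits 1, so not a primitive root.
g = 7: 7^35 ≡ 70; 7^14 ≡ 54; 7^10 ≡ 45 — none is 1, so 7 is a primitive root.
The smallest primitive root modulo 71 is 7.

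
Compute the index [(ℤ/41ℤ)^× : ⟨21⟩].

2

By Lagrange's theorem, ord_41(21) divides φ(41) = 41 − 1 = 40 = 2^3 · 5.
Divisors of 40: 1, 2, 4, 5, 8, 10, 20, 40.
Compute 21^d (mod 41) for the divisors d until we hit 1:
21^1 ≡ 21 (mod 41)
21^2 ≡ 31 (mod 41)
21^4 ≡ 18 (mod 41)
21^5 ≡ 9 (mod 41)
21^8 ≡ 37 (mod 41)
21^10 ≡ 40 (mod 41)
21^20 ≡ 1 (mod 41) ✓
The order of 21 is 20, so the subgroup it generates has 20 elements.
[(Z/41Z)^× : ⟨21⟩] = 40/20 = 2.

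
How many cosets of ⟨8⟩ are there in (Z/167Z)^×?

By Lagrange's theorem, ord_167(8) divides φ(167) = 167 − 1 = 166 = 2 · 83.
Divisors of 166: 1, 2, 83, 166.
Check 8^d mod 167 for each divisor in increasing order:
8^1 ≡ 8
8^2 ≡ 64
8^83 ≡ 1
The order of 8 is 83, so the subgroup it generates has 83 elements.
The index is φ(167) / ord(8) = 166 / 83 = 2.

2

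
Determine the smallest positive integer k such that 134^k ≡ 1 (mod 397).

The order of 134 must divide φ(397) = 397 − 1 = 396 = 2^2 · 3^2 · 11.
Divisors of 396: 1, 2, 3, 4, 6, 9, 11, 12, 18, 22, 33, 36, 44, 66, 99, 132, 198, 396.
Test each divisor d:
134^1 ≡ 134 (mod 397)
134^2 ≡ 91 (mod 397)
134^3 ≡ 284 (mod 397)
134^4 ≡ 341 (mod 397)
134^6 ≡ 65 (mod 397)
134^9 ≡ 198 (mod 397)
134^11 ≡ 153 (mod 397)
134^12 ≡ 255 (mod 397)
134^18 ≡ 298 (mod 397)
134^22 ≡ 383 (mod 397)
134^33 ≡ 240 (mod 397)
134^36 ≡ 273 (mod 397)
134^44 ≡ 196 (mod 397)
134^66 ≡ 35 (mod 397)
134^99 ≡ 63 (mod 397)
134^132 ≡ 34 (mod 397)
134^198 ≡ 396 (mod 397)
134^396 ≡ 1 (mod 397) ✓
Therefore the multiplicative order of 134 modulo 397 is 396.

396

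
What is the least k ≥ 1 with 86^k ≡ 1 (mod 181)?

60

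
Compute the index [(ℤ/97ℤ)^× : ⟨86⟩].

2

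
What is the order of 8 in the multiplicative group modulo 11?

ord(8) | φ(11) = 11 − 1 = 10 = 2 · 5.
Divisors of 10: 1, 2, 5, 10.
Check 8^d mod 11 for each divisor in increasing order:
8^1 ≡ 8 (mod 11)
8^2 ≡ 9 (mod 11)
8^5 ≡ 10 (mod 11)
8^10 ≡ 1 (mod 11) ✓
Therefore the multiplicative order of 8 modulo 11 is 10.

10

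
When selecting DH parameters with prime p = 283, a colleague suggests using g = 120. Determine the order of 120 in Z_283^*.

94

The order of 120 must divide φ(283) = 283 − 1 = 282 = 2 · 3 · 47.
Divisors of 282: 1, 2, 3, 6, 47, 94, 141, 282.
Compute 120^d (mod 283) for the divisors d until we hit 1:
120^1 ≡ 120 (mod 283)
120^2 ≡ 250 (mod 283)
120^3 ≡ 2 (mod 283)
120^6 ≡ 4 (mod 283)
120^47 ≡ 282 (mod 283)
120^94 ≡ 1 (mod 283) ✓
Hence ord(120) = 94.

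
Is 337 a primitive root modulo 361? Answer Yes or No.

Yes

φ(361) = φ(19^2) = 19·(19−1) = 342 = 2 · 3^2 · 19.
An element g generates (Z/361Z)^× iff g^(342/q) ≢ 1 (mod 361) for each prime q ∈ {2, 3, 19}.
337^171 ≡ 360 (mod 361)  [q = 2: ≢ 1 ✓]
337^114 ≡ 292 (mod 361)  [q = 3: ≢ 1 ✓]
337^18 ≡ 153 (mod 361)  [q = 19: ≢ 1 ✓]
Every test exponent gives a nontrivial residue, hence 337 generates the full group.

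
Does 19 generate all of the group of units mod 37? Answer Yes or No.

φ(37) = 37 − 1 = 36 = 2^2 · 3^2.
An element g generates (Z/37Z)^× iff g^(36/q) ≢ 1 (mod 37) for each prime q ∈ {2, 3}.
19^18 ≡ 36 (mod 37)  [q = 2: ≢ 1 ✓]
19^12 ≡ 10 (mod 37)  [q = 3: ≢ 1 ✓]
None equal 1, so ord_37(19) = 36: 19 is a primitive root.

Yes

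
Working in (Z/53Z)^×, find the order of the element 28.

13

The order of 28 must divide φ(53) = 53 − 1 = 52 = 2^2 · 13.
Divisors of 52: 1, 2, 4, 13, 26, 52.
Test each divisor d:
28^1 ≡ 28
28^2 ≡ 42
28^4 ≡ 15
28^13 ≡ 1
Therefore the multiplicative order of 28 modulo 53 is 13.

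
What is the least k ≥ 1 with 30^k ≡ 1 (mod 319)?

10

By Lagrange's theorem, ord_319(30) divides φ(319) = φ(11·29) = (11−1)·(29−1) = 10·28 = 280 = 2^3 · 5 · 7.
Divisors of 280: 1, 2, 4, 5, 7, 8, 10, 14, 20, 28, 35, 40, 56, 70, 140, 280.
Test each divisor d:
30^1 ≡ 30 (mod 319)
30^2 ≡ 262 (mod 319)
30^4 ≡ 59 (mod 319)
30^5 ≡ 175 (mod 319)
30^7 ≡ 233 (mod 319)
30^8 ≡ 291 (mod 319)
30^10 ≡ 1 (mod 319) ✓
So ord_319(30) = 10.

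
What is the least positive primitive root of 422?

3

φ(422) = φ(2)·φ(211) = 1·210 = 210 = 2 · 3 · 5 · 7.
g is a primitive root iff g^(210/q) ≢ 1 (mod 422) for each prime q ∈ {2, 3, 5, 7}.
g = 2: gcd(2, 422) = 2 > 1, not a unit — skip.
g = 3: 3^105 ≡ 421; 3^70 ≡ 407; 3^42 ≡ 399; 3^30 ≡ 171 — none is 1, so 3 is a primitive root.
The smallest primitive root modulo 422 is 3.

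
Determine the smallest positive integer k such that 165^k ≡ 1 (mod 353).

176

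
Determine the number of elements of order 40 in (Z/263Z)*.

φ(263) = 263 − 1 = 262 = 2 · 131.
In a cyclic group of order 262, there are φ(d) elements of order d for each divisor d of 262, and zero for non-divisors.
Since 40 ∤ 262, the count is 0.

0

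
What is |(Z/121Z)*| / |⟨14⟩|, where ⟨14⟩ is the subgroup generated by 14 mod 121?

2

ord(14) | φ(121) = φ(11^2) = 11·(11−1) = 110 = 2 · 5 · 11.
Divisors of 110: 1, 2, 5, 10, 11, 22, 55, 110.
Evaluate successive powers at the divisors of 110:
14^1 ≡ 14
14^2 ≡ 75
14^5 ≡ 100
14^10 ≡ 78
14^11 ≡ 3
14^22 ≡ 9
14^55 ≡ 1
The order of 14 is 55, so the subgroup it generates has 55 elements.
Index = |(Z/121Z)^×| / |⟨14⟩| = 110 / 55 = 2.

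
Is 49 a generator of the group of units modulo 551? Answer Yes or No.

No

551 = 19 · 29 is a product of two distinct odd primes, so (Z/551Z)^× ≅ (Z/19Z)^× × (Z/29Z)^× is not cyclic.
No primitive root modulo 551 exists; in particular 49 is not one.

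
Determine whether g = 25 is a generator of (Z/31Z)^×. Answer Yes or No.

No

φ(31) = 31 − 1 = 30 = 2 · 3 · 5.
It suffices to check that the order of 25 is not a proper divisor of 30: compute 25^(30/q) for q ∈ {2, 3, 5}.
25^15 ≡ 1 (mod 31)  [q = 2: ≡ 1 ✗]
25^10 ≡ 25 (mod 31)  [q = 3: ≢ 1 ✓]
25^6 ≡ 1 (mod 31)  [q = 5: ≡ 1 ✗]
25^15 ≡ 1 shows ord(25) | 15, strictly less than φ(31); not a primitive root.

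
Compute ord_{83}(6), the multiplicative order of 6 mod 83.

82

By Lagrange's theorem, ord_83(6) divides φ(83) = 83 − 1 = 82 = 2 · 41.
Divisors of 82: 1, 2, 41, 82.
Check 6^d mod 83 for each divisor in increasing order:
6^1 ≡ 6
6^2 ≡ 36
6^41 ≡ 82
6^82 ≡ 1
Therefore the multiplicative order of 6 modulo 83 is 82.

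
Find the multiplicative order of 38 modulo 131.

ord(38) | φ(131) = 131 − 1 = 130 = 2 · 5 · 13.
Divisors of 130: 1, 2, 5, 10, 13, 26, 65, 130.
Evaluate successive powers at the divisors of 130:
38^1 ≡ 38 (mod 131)
38^2 ≡ 3 (mod 131)
38^5 ≡ 80 (mod 131)
38^10 ≡ 112 (mod 131)
38^13 ≡ 61 (mod 131)
38^26 ≡ 53 (mod 131)
38^65 ≡ 1 (mod 131) ✓
So ord_131(38) = 65.

65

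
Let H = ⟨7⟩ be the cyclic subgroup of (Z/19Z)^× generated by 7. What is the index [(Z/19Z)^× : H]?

6

ord(7) | φ(19) = 19 − 1 = 18 = 2 · 3^2.
Divisors of 18: 1, 2, 3, 6, 9, 18.
Evaluate successive powers at the divisors of 18:
7^1 ≡ 7
7^2 ≡ 11
7^3 ≡ 1
Thus |⟨7⟩| = ord(7) = 3.
The index is φ(19) / ord(7) = 18 / 3 = 6.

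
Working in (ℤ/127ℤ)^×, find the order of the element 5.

42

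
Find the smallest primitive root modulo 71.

7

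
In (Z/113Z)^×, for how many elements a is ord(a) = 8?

φ(113) = 113 − 1 = 112 = 2^4 · 7.
Since (Z/113Z)^× is cyclic of order 112, the number of elements of order d is φ(d) when d | 112 and 0 otherwise.
8 = 2^3 divides 112, and φ(8) = 4.

4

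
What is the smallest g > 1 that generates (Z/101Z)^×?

2

φ(101) = 101 − 1 = 100 = 2^2 · 5^2.
Test candidates g = 2, 3, … against the prime factors q ∈ {2, 5} of φ(101): g is a generator iff g^(100/q) ≢ 1 for every such q.
g = 2: 2^50 ≡ 100; 2^20 ≡ 95 — none is 1, so 2 is a primitive root.
So 2 is the smallest generator of (Z/101Z)^×.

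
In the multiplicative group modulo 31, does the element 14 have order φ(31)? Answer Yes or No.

No

φ(31) = 31 − 1 = 30 = 2 · 3 · 5.
An element g generates (Z/31Z)^× iff g^(30/q) ≢ 1 (mod 31) for each prime q ∈ {2, 3, 5}.
14^15 ≡ 1 (mod 31)  [q = 2: ≡ 1 ✗]
14^10 ≡ 25 (mod 31)  [q = 3: ≢ 1 ✓]
14^6 ≡ 8 (mod 31)  [q = 5: ≢ 1 ✓]
14^15 ≡ 1 shows ord(14) | 15, strictly less than φ(31); not a primitive root.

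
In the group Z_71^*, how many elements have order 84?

0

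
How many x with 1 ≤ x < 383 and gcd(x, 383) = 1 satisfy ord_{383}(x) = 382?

190

φ(383) = 383 − 1 = 382 = 2 · 191.
(Z/383Z)^× is cyclic (|G| = 382); a cyclic group of order m has exactly φ(d) elements of each order d | m, and none otherwise.
382 = 2 · 191 divides 382, and φ(382) = 190.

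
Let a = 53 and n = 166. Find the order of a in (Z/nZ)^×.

The order of 53 must divide φ(166) = φ(2)·φ(83) = 1·82 = 82 = 2 · 41.
Divisors of 82: 1, 2, 41, 82.
Test each divisor d:
53^1 ≡ 53
53^2 ≡ 153
53^41 ≡ 165
53^82 ≡ 1
Hence ord(53) = 82.

82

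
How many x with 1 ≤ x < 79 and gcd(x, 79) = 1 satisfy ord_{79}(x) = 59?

0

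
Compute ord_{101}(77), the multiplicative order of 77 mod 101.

50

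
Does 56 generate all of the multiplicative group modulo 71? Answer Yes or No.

φ(71) = 71 − 1 = 70 = 2 · 5 · 7.
56 is a primitive root mod 71 iff 56^(φ(71)/q) ≢ 1 for every prime q | φ(71), i.e. q ∈ {2, 5, 7}.
56^35 ≡ 70 (mod 71)  [q = 2: ≢ 1 ✓]
56^14 ≡ 25 (mod 71)  [q = 5: ≢ 1 ✓]
56^10 ≡ 48 (mod 71)  [q = 7: ≢ 1 ✓]
Every test exponent gives a nontrivial residue, hence 56 generates the full group.

Yes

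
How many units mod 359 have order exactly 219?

φ(359) = 359 − 1 = 358 = 2 · 179.
(Z/359Z)^× is cyclic (|G| = 358); a cyclic group of order m has exactly φ(d) elements of each order d | m, and none otherwise.
Here 358 is not a multiple of 219, so there are no elements of order 219.

0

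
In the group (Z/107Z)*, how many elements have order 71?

φ(107) = 107 − 1 = 106 = 2 · 53.
Since (Z/107Z)^× is cyclic of order 106, the number of elements of order d is φ(d) when d | 106 and 0 otherwise.
71 does not divide 106, so no element of (Z/107Z)^× has order 71.

0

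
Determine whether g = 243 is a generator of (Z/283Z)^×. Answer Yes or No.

Yes

φ(283) = 283 − 1 = 282 = 2 · 3 · 47.
An element g generates (Z/283Z)^× iff g^(282/q) ≢ 1 (mod 283) for each prime q ∈ {2, 3, 47}.
243^141 ≡ 282 (mod 283)  [q = 2: ≢ 1 ✓]
243^94 ≡ 44 (mod 283)  [q = 3: ≢ 1 ✓]
243^6 ≡ 66 (mod 283)  [q = 47: ≢ 1 ✓]
None equal 1, so ord_283(243) = 282: 243 is a primitive root.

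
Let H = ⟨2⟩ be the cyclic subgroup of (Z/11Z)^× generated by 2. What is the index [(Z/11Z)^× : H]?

ord(2) | φ(11) = 11 − 1 = 10 = 2 · 5.
Divisors of 10: 1, 2, 5, 10.
Compute 2^d (mod 11) for the divisors d until we hit 1:
2^1 ≡ 2 (mod 11)
2^2 ≡ 4 (mod 11)
2^5 ≡ 10 (mod 11)
2^10 ≡ 1 (mod 11) ✓
Thus |⟨2⟩| = ord(2) = 10.
Index = |(Z/11Z)^×| / |⟨2⟩| = 10 / 10 = 1.

1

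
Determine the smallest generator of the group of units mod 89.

3

φ(89) = 89 − 1 = 88 = 2^3 · 11.
Test candidates g = 2, 3, … against the prime factors q ∈ {2, 11} of φ(89): g is a generator iff g^(88/q) ≢ 1 for every such q.
g = 2: 2^44 ≡ 1 — hits 1, so not a primitive root.
g = 3: 3^44 ≡ 88; 3^8 ≡ 64 — none is 1, so 3 is a primitive root.
Hence the least primitive root of 89 is 3.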